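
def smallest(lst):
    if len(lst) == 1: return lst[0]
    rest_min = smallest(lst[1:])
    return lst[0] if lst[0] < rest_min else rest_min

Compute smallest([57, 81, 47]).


smallest([57, 81, 47]): compare 57 with smallest([81, 47])
smallest([81, 47]): compare 81 with smallest([47])
smallest([47]) = 47  (base case)
Compare 81 with 47 -> 47
Compare 57 with 47 -> 47

47


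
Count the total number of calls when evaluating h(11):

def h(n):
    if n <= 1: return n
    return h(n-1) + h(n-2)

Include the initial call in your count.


Let C(n) = total calls for h(n)
C(0) = 1, C(1) = 1
C(2) = 1 + C(1) + C(0) = 1 + 1 + 1 = 3
C(3) = 1 + C(2) + C(1) = 1 + 3 + 1 = 5
C(4) = 1 + C(3) + C(2) = 1 + 5 + 3 = 9
C(5) = 1 + C(4) + C(3) = 1 + 9 + 5 = 15
C(6) = 1 + C(5) + C(4) = 1 + 15 + 9 = 25
C(7) = 1 + C(6) + C(5) = 1 + 25 + 15 = 41
C(8) = 1 + C(7) + C(6) = 1 + 41 + 25 = 67
C(9) = 1 + C(8) + C(7) = 1 + 67 + 41 = 109
C(10) = 1 + C(9) + C(8) = 1 + 109 + 67 = 177
C(11) = 1 + C(10) + C(9) = 1 + 177 + 109 = 287

287


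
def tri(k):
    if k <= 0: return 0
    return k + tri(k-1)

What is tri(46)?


tri(46)
= 46 + 45 + 44 + 43 + 42 + 41 + 40 + 39 + 38 + 37 + 36 + 35 + 34 + 33 + 32 + 31 + 30 + 29 + 28 + 27 + 26 + 25 + 24 + 23 + 22 + 21 + 20 + 19 + 18 + 17 + 16 + 15 + 14 + 13 + 12 + 11 + 10 + 9 + 8 + 7 + 6 + 5 + 4 + 3 + 2 + 1 + tri(0)
= 46 + 45 + 44 + 43 + 42 + 41 + 40 + 39 + 38 + 37 + 36 + 35 + 34 + 33 + 32 + 31 + 30 + 29 + 28 + 27 + 26 + 25 + 24 + 23 + 22 + 21 + 20 + 19 + 18 + 17 + 16 + 15 + 14 + 13 + 12 + 11 + 10 + 9 + 8 + 7 + 6 + 5 + 4 + 3 + 2 + 1 + 0
= 1081

1081


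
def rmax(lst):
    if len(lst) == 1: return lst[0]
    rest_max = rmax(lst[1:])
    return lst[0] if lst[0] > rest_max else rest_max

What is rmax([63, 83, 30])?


rmax([63, 83, 30]): compare 63 with rmax([83, 30])
rmax([83, 30]): compare 83 with rmax([30])
rmax([30]) = 30  (base case)
Compare 83 with 30 -> 83
Compare 63 with 83 -> 83

83


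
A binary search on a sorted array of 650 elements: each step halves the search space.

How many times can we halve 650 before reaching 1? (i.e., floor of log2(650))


650 / 2 = 325
325 / 2 = 162
162 / 2 = 81
81 / 2 = 40
40 / 2 = 20
20 / 2 = 10
10 / 2 = 5
5 / 2 = 2
2 / 2 = 1
Reached 1 after 9 halvings

9


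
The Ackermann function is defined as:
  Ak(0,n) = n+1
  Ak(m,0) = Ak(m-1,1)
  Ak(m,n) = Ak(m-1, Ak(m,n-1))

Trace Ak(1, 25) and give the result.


Ak(1, 25) = Ak(0, Ak(1, 24))
  Ak(1, 24) = Ak(0, Ak(1, 23))
    Ak(1, 23) = Ak(0, Ak(1, 22))
      Ak(1, 22) = Ak(0, Ak(1, 21))
        Ak(1, 21) = Ak(0, Ak(1, 20))
          Ak(1, 20) = Ak(0, Ak(1, 19))
          Ak(1, 19) = Ak(0, Ak(1, 18))
          Ak(1, 18) = Ak(0, Ak(1, 17))
          Ak(1, 17) = Ak(0, Ak(1, 16))
          Ak(1, 16) = Ak(0, Ak(1, 15))
          Ak(1, 15) = Ak(0, Ak(1, 14))
          Ak(1, 14) = Ak(0, Ak(1, 13))
          Ak(1, 13) = Ak(0, Ak(1, 12))
          Ak(1, 12) = Ak(0, Ak(1, 11))
          Ak(1, 11) = Ak(0, Ak(1, 10))
          Ak(1, 10) = Ak(0, Ak(1, 9))
          Ak(1, 9) = Ak(0, Ak(1, 8))
          Ak(1, 8) = Ak(0, Ak(1, 7))
          Ak(1, 7) = Ak(0, Ak(1, 6))
          Ak(1, 6) = Ak(0, Ak(1, 5))
          Ak(1, 5) = Ak(0, Ak(1, 4))
          Ak(1, 4) = Ak(0, Ak(1, 3))
          Ak(1, 3) = Ak(0, Ak(1, 2))
          Ak(1, 2) = Ak(0, Ak(1, 1))
          Ak(1, 1) = Ak(0, Ak(1, 0))
... (trace truncated)
Result: Ak(1, 25) = 27

27


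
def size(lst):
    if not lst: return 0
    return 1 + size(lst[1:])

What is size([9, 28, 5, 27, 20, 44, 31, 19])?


size([9, 28, 5, 27, 20, 44, 31, 19]) = 1 + size([28, 5, 27, 20, 44, 31, 19])
size([28, 5, 27, 20, 44, 31, 19]) = 1 + size([5, 27, 20, 44, 31, 19])
size([5, 27, 20, 44, 31, 19]) = 1 + size([27, 20, 44, 31, 19])
size([27, 20, 44, 31, 19]) = 1 + size([20, 44, 31, 19])
size([20, 44, 31, 19]) = 1 + size([44, 31, 19])
size([44, 31, 19]) = 1 + size([31, 19])
size([31, 19]) = 1 + size([19])
size([19]) = 1 + size([])
size([]) = 0  (base case)
Unwinding: 1 + 1 + 1 + 1 + 1 + 1 + 1 + 1 + 0 = 8

8


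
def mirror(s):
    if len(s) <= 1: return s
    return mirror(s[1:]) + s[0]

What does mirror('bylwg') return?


mirror('bylwg') = mirror('ylwg') + 'b'
mirror('ylwg') = mirror('lwg') + 'y'
mirror('lwg') = mirror('wg') + 'l'
mirror('wg') = mirror('g') + 'w'
mirror('g') = 'g'  (base case)
Concatenating: 'g' + 'w' + 'l' + 'y' + 'b' = 'gwlyb'

gwlyb


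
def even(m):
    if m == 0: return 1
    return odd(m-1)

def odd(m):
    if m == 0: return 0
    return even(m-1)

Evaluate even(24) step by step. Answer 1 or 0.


even(24) = odd(23)
odd(23) = even(22)
even(22) = odd(21)
odd(21) = even(20)
even(20) = odd(19)
odd(19) = even(18)
even(18) = odd(17)
odd(17) = even(16)
even(16) = odd(15)
odd(15) = even(14)
even(14) = odd(13)
odd(13) = even(12)
even(12) = odd(11)
odd(11) = even(10)
even(10) = odd(9)
odd(9) = even(8)
even(8) = odd(7)
odd(7) = even(6)
even(6) = odd(5)
odd(5) = even(4)
even(4) = odd(3)
odd(3) = even(2)
even(2) = odd(1)
odd(1) = even(0)
even(0) = 1  (base case)
Result: 1

1


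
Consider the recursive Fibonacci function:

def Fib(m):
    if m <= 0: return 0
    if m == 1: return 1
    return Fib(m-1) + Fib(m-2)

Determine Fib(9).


Computing Fib(9) bottom-up:
Fib(0) = 0
Fib(1) = 1
Fib(2) = Fib(1) + Fib(0) = 1 + 0 = 1
Fib(3) = Fib(2) + Fib(1) = 1 + 1 = 2
Fib(4) = Fib(3) + Fib(2) = 2 + 1 = 3
Fib(5) = Fib(4) + Fib(3) = 3 + 2 = 5
Fib(6) = Fib(5) + Fib(4) = 5 + 3 = 8
Fib(7) = Fib(6) + Fib(5) = 8 + 5 = 13
Fib(8) = Fib(7) + Fib(6) = 13 + 8 = 21
Fib(9) = Fib(8) + Fib(7) = 21 + 13 = 34

34


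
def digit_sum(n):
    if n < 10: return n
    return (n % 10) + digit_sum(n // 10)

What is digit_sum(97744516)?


digit_sum(97744516) = 6 + digit_sum(9774451)
digit_sum(9774451) = 1 + digit_sum(977445)
digit_sum(977445) = 5 + digit_sum(97744)
digit_sum(97744) = 4 + digit_sum(9774)
digit_sum(9774) = 4 + digit_sum(977)
digit_sum(977) = 7 + digit_sum(97)
digit_sum(97) = 7 + digit_sum(9)
digit_sum(9) = 9  (base case)
Total: 6 + 1 + 5 + 4 + 4 + 7 + 7 + 9 = 43

43


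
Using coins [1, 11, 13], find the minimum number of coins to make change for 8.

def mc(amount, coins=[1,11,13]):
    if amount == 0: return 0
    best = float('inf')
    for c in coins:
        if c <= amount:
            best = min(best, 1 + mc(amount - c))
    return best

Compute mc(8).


Building up with DP:
mc(0) = 0
mc(1) = min(1+mc(0)=1+0=1) = 1
mc(2) = min(1+mc(1)=1+1=2) = 2
mc(3) = min(1+mc(2)=1+2=3) = 3
mc(4) = min(1+mc(3)=1+3=4) = 4
mc(5) = min(1+mc(4)=1+4=5) = 5
mc(6) = min(1+mc(5)=1+5=6) = 6
mc(7) = min(1+mc(6)=1+6=7) = 7
mc(8) = min(1+mc(7)=1+7=8) = 8

8


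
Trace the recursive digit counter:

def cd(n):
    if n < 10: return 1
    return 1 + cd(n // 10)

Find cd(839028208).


cd(839028208) = 1 + cd(83902820)
cd(83902820) = 1 + cd(8390282)
cd(8390282) = 1 + cd(839028)
cd(839028) = 1 + cd(83902)
cd(83902) = 1 + cd(8390)
cd(8390) = 1 + cd(839)
cd(839) = 1 + cd(83)
cd(83) = 1 + cd(8)
cd(8) = 1  (base case: 8 < 10)
Unwinding: 1 + 1 + 1 + 1 + 1 + 1 + 1 + 1 + 1 = 9

9


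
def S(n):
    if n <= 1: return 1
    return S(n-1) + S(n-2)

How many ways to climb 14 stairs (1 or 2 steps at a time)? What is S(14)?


Building up from base cases:
S(0) = 1
S(1) = 1
S(2) = S(1) + S(0) = 1 + 1 = 2
S(3) = S(2) + S(1) = 2 + 1 = 3
S(4) = S(3) + S(2) = 3 + 2 = 5
S(5) = S(4) + S(3) = 5 + 3 = 8
S(6) = S(5) + S(4) = 8 + 5 = 13
S(7) = S(6) + S(5) = 13 + 8 = 21
S(8) = S(7) + S(6) = 21 + 13 = 34
S(9) = S(8) + S(7) = 34 + 21 = 55
S(10) = S(9) + S(8) = 55 + 34 = 89
S(11) = S(10) + S(9) = 89 + 55 = 144
S(12) = S(11) + S(10) = 144 + 89 = 233
S(13) = S(12) + S(11) = 233 + 144 = 377
S(14) = S(13) + S(12) = 377 + 233 = 610

610


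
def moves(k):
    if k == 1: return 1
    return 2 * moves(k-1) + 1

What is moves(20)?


moves(20) = 2 * moves(19) + 1
moves(19) = 2 * moves(18) + 1
moves(18) = 2 * moves(17) + 1
moves(17) = 2 * moves(16) + 1
moves(16) = 2 * moves(15) + 1
moves(15) = 2 * moves(14) + 1
moves(14) = 2 * moves(13) + 1
moves(13) = 2 * moves(12) + 1
moves(12) = 2 * moves(11) + 1
moves(11) = 2 * moves(10) + 1
moves(10) = 2 * moves(9) + 1
moves(9) = 2 * moves(8) + 1
moves(8) = 2 * moves(7) + 1
moves(7) = 2 * moves(6) + 1
moves(6) = 2 * moves(5) + 1
moves(5) = 2 * moves(4) + 1
moves(4) = 2 * moves(3) + 1
moves(3) = 2 * moves(2) + 1
moves(2) = 2 * moves(1) + 1
moves(1) = 1  (base case)
moves(2) = 2 * 1 + 1 = 3
moves(3) = 2 * 3 + 1 = 7
moves(4) = 2 * 7 + 1 = 15
moves(5) = 2 * 15 + 1 = 31
moves(6) = 2 * 31 + 1 = 63
moves(7) = 2 * 63 + 1 = 127
moves(8) = 2 * 127 + 1 = 255
moves(9) = 2 * 255 + 1 = 511
moves(10) = 2 * 511 + 1 = 1023
moves(11) = 2 * 1023 + 1 = 2047
moves(12) = 2 * 2047 + 1 = 4095
moves(13) = 2 * 4095 + 1 = 8191
moves(14) = 2 * 8191 + 1 = 16383
moves(15) = 2 * 16383 + 1 = 32767
moves(16) = 2 * 32767 + 1 = 65535
moves(17) = 2 * 65535 + 1 = 131071
moves(18) = 2 * 131071 + 1 = 262143
moves(19) = 2 * 262143 + 1 = 524287
moves(20) = 2 * 524287 + 1 = 1048575

1048575


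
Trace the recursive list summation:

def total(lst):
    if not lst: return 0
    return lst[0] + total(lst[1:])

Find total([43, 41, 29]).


total([43, 41, 29]) = 43 + total([41, 29])
total([41, 29]) = 41 + total([29])
total([29]) = 29 + total([])
total([]) = 0  (base case)
Total: 43 + 41 + 29 + 0 = 113

113


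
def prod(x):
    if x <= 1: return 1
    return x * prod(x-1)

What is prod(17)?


prod(17)
= 17 * prod(16)
= 17 * 16 * prod(15)
= 17 * 16 * 15 * prod(14)
= 17 * 16 * 15 * 14 * prod(13)
= 17 * 16 * 15 * 14 * 13 * prod(12)
= 17 * 16 * 15 * 14 * 13 * 12 * prod(11)
= 17 * 16 * 15 * 14 * 13 * 12 * 11 * prod(10)
= 17 * 16 * 15 * 14 * 13 * 12 * 11 * 10 * prod(9)
= 17 * 16 * 15 * 14 * 13 * 12 * 11 * 10 * 9 * prod(8)
= 17 * 16 * 15 * 14 * 13 * 12 * 11 * 10 * 9 * 8 * prod(7)
= 17 * 16 * 15 * 14 * 13 * 12 * 11 * 10 * 9 * 8 * 7 * prod(6)
= 17 * 16 * 15 * 14 * 13 * 12 * 11 * 10 * 9 * 8 * 7 * 6 * prod(5)
= 17 * 16 * 15 * 14 * 13 * 12 * 11 * 10 * 9 * 8 * 7 * 6 * 5 * prod(4)
= 17 * 16 * 15 * 14 * 13 * 12 * 11 * 10 * 9 * 8 * 7 * 6 * 5 * 4 * prod(3)
= 17 * 16 * 15 * 14 * 13 * 12 * 11 * 10 * 9 * 8 * 7 * 6 * 5 * 4 * 3 * prod(2)
= 17 * 16 * 15 * 14 * 13 * 12 * 11 * 10 * 9 * 8 * 7 * 6 * 5 * 4 * 3 * 2 * prod(1)
= 17 * 16 * 15 * 14 * 13 * 12 * 11 * 10 * 9 * 8 * 7 * 6 * 5 * 4 * 3 * 2 * 1
= 355687428096000

355687428096000


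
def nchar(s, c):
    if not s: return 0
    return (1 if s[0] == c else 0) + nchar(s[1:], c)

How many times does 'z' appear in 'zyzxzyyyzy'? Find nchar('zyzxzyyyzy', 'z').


s[0]='z' == 'z' -> 1
s[0]='y' != 'z' -> 0
s[0]='z' == 'z' -> 1
s[0]='x' != 'z' -> 0
s[0]='z' == 'z' -> 1
s[0]='y' != 'z' -> 0
s[0]='y' != 'z' -> 0
s[0]='y' != 'z' -> 0
s[0]='z' == 'z' -> 1
s[0]='y' != 'z' -> 0
Sum: 1 + 0 + 1 + 0 + 1 + 0 + 0 + 0 + 1 + 0 = 4

4


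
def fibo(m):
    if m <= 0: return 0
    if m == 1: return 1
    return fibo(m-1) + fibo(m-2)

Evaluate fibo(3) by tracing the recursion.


Computing fibo(3) bottom-up:
fibo(0) = 0
fibo(1) = 1
fibo(2) = fibo(1) + fibo(0) = 1 + 0 = 1
fibo(3) = fibo(2) + fibo(1) = 1 + 1 = 2

2


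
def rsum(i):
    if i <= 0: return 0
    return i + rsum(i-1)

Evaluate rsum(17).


rsum(17)
= 17 + 16 + 15 + 14 + 13 + 12 + 11 + 10 + 9 + 8 + 7 + 6 + 5 + 4 + 3 + 2 + 1 + rsum(0)
= 17 + 16 + 15 + 14 + 13 + 12 + 11 + 10 + 9 + 8 + 7 + 6 + 5 + 4 + 3 + 2 + 1 + 0
= 153

153


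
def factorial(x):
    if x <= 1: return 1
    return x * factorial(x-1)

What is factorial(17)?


factorial(17)
= 17 * factorial(16)
= 17 * 16 * factorial(15)
= 17 * 16 * 15 * factorial(14)
= 17 * 16 * 15 * 14 * factorial(13)
= 17 * 16 * 15 * 14 * 13 * factorial(12)
= 17 * 16 * 15 * 14 * 13 * 12 * factorial(11)
= 17 * 16 * 15 * 14 * 13 * 12 * 11 * factorial(10)
= 17 * 16 * 15 * 14 * 13 * 12 * 11 * 10 * factorial(9)
= 17 * 16 * 15 * 14 * 13 * 12 * 11 * 10 * 9 * factorial(8)
= 17 * 16 * 15 * 14 * 13 * 12 * 11 * 10 * 9 * 8 * factorial(7)
= 17 * 16 * 15 * 14 * 13 * 12 * 11 * 10 * 9 * 8 * 7 * factorial(6)
= 17 * 16 * 15 * 14 * 13 * 12 * 11 * 10 * 9 * 8 * 7 * 6 * factorial(5)
= 17 * 16 * 15 * 14 * 13 * 12 * 11 * 10 * 9 * 8 * 7 * 6 * 5 * factorial(4)
= 17 * 16 * 15 * 14 * 13 * 12 * 11 * 10 * 9 * 8 * 7 * 6 * 5 * 4 * factorial(3)
= 17 * 16 * 15 * 14 * 13 * 12 * 11 * 10 * 9 * 8 * 7 * 6 * 5 * 4 * 3 * factorial(2)
= 17 * 16 * 15 * 14 * 13 * 12 * 11 * 10 * 9 * 8 * 7 * 6 * 5 * 4 * 3 * 2 * factorial(1)
= 17 * 16 * 15 * 14 * 13 * 12 * 11 * 10 * 9 * 8 * 7 * 6 * 5 * 4 * 3 * 2 * 1
= 355687428096000

355687428096000


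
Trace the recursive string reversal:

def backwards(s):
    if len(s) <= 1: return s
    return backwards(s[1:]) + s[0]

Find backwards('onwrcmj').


backwards('onwrcmj') = backwards('nwrcmj') + 'o'
backwards('nwrcmj') = backwards('wrcmj') + 'n'
backwards('wrcmj') = backwards('rcmj') + 'w'
backwards('rcmj') = backwards('cmj') + 'r'
backwards('cmj') = backwards('mj') + 'c'
backwards('mj') = backwards('j') + 'm'
backwards('j') = 'j'  (base case)
Concatenating: 'j' + 'm' + 'c' + 'r' + 'w' + 'n' + 'o' = 'jmcrwno'

jmcrwno


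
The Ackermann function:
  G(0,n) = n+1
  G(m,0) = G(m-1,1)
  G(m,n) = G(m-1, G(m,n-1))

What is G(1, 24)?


G(1, 24) = G(0, G(1, 23))
  G(1, 23) = G(0, G(1, 22))
    G(1, 22) = G(0, G(1, 21))
      G(1, 21) = G(0, G(1, 20))
        G(1, 20) = G(0, G(1, 19))
          G(1, 19) = G(0, G(1, 18))
          G(1, 18) = G(0, G(1, 17))
          G(1, 17) = G(0, G(1, 16))
          G(1, 16) = G(0, G(1, 15))
          G(1, 15) = G(0, G(1, 14))
          G(1, 14) = G(0, G(1, 13))
          G(1, 13) = G(0, G(1, 12))
          G(1, 12) = G(0, G(1, 11))
          G(1, 11) = G(0, G(1, 10))
          G(1, 10) = G(0, G(1, 9))
          G(1, 9) = G(0, G(1, 8))
          G(1, 8) = G(0, G(1, 7))
          G(1, 7) = G(0, G(1, 6))
          G(1, 6) = G(0, G(1, 5))
          G(1, 5) = G(0, G(1, 4))
          G(1, 4) = G(0, G(1, 3))
          G(1, 3) = G(0, G(1, 2))
          G(1, 2) = G(0, G(1, 1))
          G(1, 1) = G(0, G(1, 0))
          G(1, 0) = G(0, 1)
... (trace truncated)
Result: G(1, 24) = 26

26


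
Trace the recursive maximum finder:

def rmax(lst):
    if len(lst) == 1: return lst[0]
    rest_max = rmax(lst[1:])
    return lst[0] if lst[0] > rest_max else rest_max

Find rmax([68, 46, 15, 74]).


rmax([68, 46, 15, 74]): compare 68 with rmax([46, 15, 74])
rmax([46, 15, 74]): compare 46 with rmax([15, 74])
rmax([15, 74]): compare 15 with rmax([74])
rmax([74]) = 74  (base case)
Compare 15 with 74 -> 74
Compare 46 with 74 -> 74
Compare 68 with 74 -> 74

74


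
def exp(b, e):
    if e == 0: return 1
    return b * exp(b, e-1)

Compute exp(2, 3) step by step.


exp(2, 3)
= 2 * exp(2, 2)
= 2 * 2 * exp(2, 1)
= 2 * 2 * 2 * exp(2, 0)
= 2 * 2 * 2 * 1
= 8

8


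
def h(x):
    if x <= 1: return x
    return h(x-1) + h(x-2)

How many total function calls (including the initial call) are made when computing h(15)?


Let C(n) = total calls for h(n)
C(0) = 1, C(1) = 1
C(2) = 1 + C(1) + C(0) = 1 + 1 + 1 = 3
C(3) = 1 + C(2) + C(1) = 1 + 3 + 1 = 5
C(4) = 1 + C(3) + C(2) = 1 + 5 + 3 = 9
C(5) = 1 + C(4) + C(3) = 1 + 9 + 5 = 15
C(6) = 1 + C(5) + C(4) = 1 + 15 + 9 = 25
C(7) = 1 + C(6) + C(5) = 1 + 25 + 15 = 41
C(8) = 1 + C(7) + C(6) = 1 + 41 + 25 = 67
C(9) = 1 + C(8) + C(7) = 1 + 67 + 41 = 109
C(10) = 1 + C(9) + C(8) = 1 + 109 + 67 = 177
C(11) = 1 + C(10) + C(9) = 1 + 177 + 109 = 287
C(12) = 1 + C(11) + C(10) = 1 + 287 + 177 = 465
C(13) = 1 + C(12) + C(11) = 1 + 465 + 287 = 753
C(14) = 1 + C(13) + C(12) = 1 + 753 + 465 = 1219
C(15) = 1 + C(14) + C(13) = 1 + 1219 + 753 = 1973

1973


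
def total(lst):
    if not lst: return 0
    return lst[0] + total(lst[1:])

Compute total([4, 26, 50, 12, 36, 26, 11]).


total([4, 26, 50, 12, 36, 26, 11]) = 4 + total([26, 50, 12, 36, 26, 11])
total([26, 50, 12, 36, 26, 11]) = 26 + total([50, 12, 36, 26, 11])
total([50, 12, 36, 26, 11]) = 50 + total([12, 36, 26, 11])
total([12, 36, 26, 11]) = 12 + total([36, 26, 11])
total([36, 26, 11]) = 36 + total([26, 11])
total([26, 11]) = 26 + total([11])
total([11]) = 11 + total([])
total([]) = 0  (base case)
Total: 4 + 26 + 50 + 12 + 36 + 26 + 11 + 0 = 165

165


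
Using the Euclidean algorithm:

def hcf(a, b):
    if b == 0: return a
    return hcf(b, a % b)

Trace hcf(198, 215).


hcf(198, 215) = hcf(215, 198)
hcf(215, 198) = hcf(198, 17)
hcf(198, 17) = hcf(17, 11)
hcf(17, 11) = hcf(11, 6)
hcf(11, 6) = hcf(6, 5)
hcf(6, 5) = hcf(5, 1)
hcf(5, 1) = hcf(1, 0)
hcf(1, 0) = 1  (base case)

1


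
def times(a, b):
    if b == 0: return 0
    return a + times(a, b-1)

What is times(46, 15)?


times(46, 15) = 46 + times(46, 14)
times(46, 14) = 46 + times(46, 13)
times(46, 13) = 46 + times(46, 12)
times(46, 12) = 46 + times(46, 11)
times(46, 11) = 46 + times(46, 10)
times(46, 10) = 46 + times(46, 9)
times(46, 9) = 46 + times(46, 8)
times(46, 8) = 46 + times(46, 7)
times(46, 7) = 46 + times(46, 6)
times(46, 6) = 46 + times(46, 5)
times(46, 5) = 46 + times(46, 4)
times(46, 4) = 46 + times(46, 3)
times(46, 3) = 46 + times(46, 2)
times(46, 2) = 46 + times(46, 1)
times(46, 1) = 46 + times(46, 0)
times(46, 0) = 0  (base case)
Total: 46 + 46 + 46 + 46 + 46 + 46 + 46 + 46 + 46 + 46 + 46 + 46 + 46 + 46 + 46 + 0 = 690

690


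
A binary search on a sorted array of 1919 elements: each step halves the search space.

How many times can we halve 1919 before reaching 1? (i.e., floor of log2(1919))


1919 / 2 = 959
959 / 2 = 479
479 / 2 = 239
239 / 2 = 119
119 / 2 = 59
59 / 2 = 29
29 / 2 = 14
14 / 2 = 7
7 / 2 = 3
3 / 2 = 1
Reached 1 after 10 halvings

10


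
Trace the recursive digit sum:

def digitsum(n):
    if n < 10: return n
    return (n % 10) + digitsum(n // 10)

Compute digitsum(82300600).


digitsum(82300600) = 0 + digitsum(8230060)
digitsum(8230060) = 0 + digitsum(823006)
digitsum(823006) = 6 + digitsum(82300)
digitsum(82300) = 0 + digitsum(8230)
digitsum(8230) = 0 + digitsum(823)
digitsum(823) = 3 + digitsum(82)
digitsum(82) = 2 + digitsum(8)
digitsum(8) = 8  (base case)
Total: 0 + 0 + 6 + 0 + 0 + 3 + 2 + 8 = 19

19


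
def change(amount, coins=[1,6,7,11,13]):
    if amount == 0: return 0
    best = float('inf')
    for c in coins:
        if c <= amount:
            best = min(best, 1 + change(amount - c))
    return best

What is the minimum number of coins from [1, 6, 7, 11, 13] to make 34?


Building up with DP:
change(0) = 0
change(1) = min(1+change(0)=1+0=1) = 1
change(2) = min(1+change(1)=1+1=2) = 2
change(3) = min(1+change(2)=1+2=3) = 3
change(4) = min(1+change(3)=1+3=4) = 4
change(5) = min(1+change(4)=1+4=5) = 5
change(6) = min(1+change(5)=1+5=6, 1+change(0)=1+0=1) = 1
change(7) = min(1+change(6)=1+1=2, 1+change(1)=1+1=2, 1+change(0)=1+0=1) = 1
change(8) = min(1+change(7)=1+1=2, 1+change(2)=1+2=3, 1+change(1)=1+1=2) = 2
change(9) = min(1+change(8)=1+2=3, 1+change(3)=1+3=4, 1+change(2)=1+2=3) = 3
change(10) = min(1+change(9)=1+3=4, 1+change(4)=1+4=5, 1+change(3)=1+3=4) = 4
change(11) = min(1+change(10)=1+4=5, 1+change(5)=1+5=6, 1+change(4)=1+4=5, 1+change(0)=1+0=1) = 1
change(12) = min(1+change(11)=1+1=2, 1+change(6)=1+1=2, 1+change(5)=1+5=6, 1+change(1)=1+1=2) = 2
change(13) = min(1+change(12)=1+2=3, 1+change(7)=1+1=2, 1+change(6)=1+1=2, 1+change(2)=1+2=3, 1+change(0)=1+0=1) = 1
change(14) = min(1+change(13)=1+1=2, 1+change(8)=1+2=3, 1+change(7)=1+1=2, 1+change(3)=1+3=4, 1+change(1)=1+1=2) = 2
change(15) = min(1+change(14)=1+2=3, 1+change(9)=1+3=4, 1+change(8)=1+2=3, 1+change(4)=1+4=5, 1+change(2)=1+2=3) = 3
change(16) = min(1+change(15)=1+3=4, 1+change(10)=1+4=5, 1+change(9)=1+3=4, 1+change(5)=1+5=6, 1+change(3)=1+3=4) = 4
change(17) = min(1+change(16)=1+4=5, 1+change(11)=1+1=2, 1+change(10)=1+4=5, 1+change(6)=1+1=2, 1+change(4)=1+4=5) = 2
change(18) = min(1+change(17)=1+2=3, 1+change(12)=1+2=3, 1+change(11)=1+1=2, 1+change(7)=1+1=2, 1+change(5)=1+5=6) = 2
change(19) = min(1+change(18)=1+2=3, 1+change(13)=1+1=2, 1+change(12)=1+2=3, 1+change(8)=1+2=3, 1+change(6)=1+1=2) = 2
change(20) = min(1+change(19)=1+2=3, 1+change(14)=1+2=3, 1+change(13)=1+1=2, 1+change(9)=1+3=4, 1+change(7)=1+1=2) = 2
change(21) = min(1+change(20)=1+2=3, 1+change(15)=1+3=4, 1+change(14)=1+2=3, 1+change(10)=1+4=5, 1+change(8)=1+2=3) = 3
change(22) = min(1+change(21)=1+3=4, 1+change(16)=1+4=5, 1+change(15)=1+3=4, 1+change(11)=1+1=2, 1+change(9)=1+3=4) = 2
change(23) = min(1+change(22)=1+2=3, 1+change(17)=1+2=3, 1+change(16)=1+4=5, 1+change(12)=1+2=3, 1+change(10)=1+4=5) = 3
change(24) = min(1+change(23)=1+3=4, 1+change(18)=1+2=3, 1+change(17)=1+2=3, 1+change(13)=1+1=2, 1+change(11)=1+1=2) = 2
change(25) = min(1+change(24)=1+2=3, 1+change(19)=1+2=3, 1+change(18)=1+2=3, 1+change(14)=1+2=3, 1+change(12)=1+2=3) = 3
change(26) = min(1+change(25)=1+3=4, 1+change(20)=1+2=3, 1+change(19)=1+2=3, 1+change(15)=1+3=4, 1+change(13)=1+1=2) = 2
change(27) = min(1+change(26)=1+2=3, 1+change(21)=1+3=4, 1+change(20)=1+2=3, 1+change(16)=1+4=5, 1+change(14)=1+2=3) = 3
change(28) = min(1+change(27)=1+3=4, 1+change(22)=1+2=3, 1+change(21)=1+3=4, 1+change(17)=1+2=3, 1+change(15)=1+3=4) = 3
change(29) = min(1+change(28)=1+3=4, 1+change(23)=1+3=4, 1+change(22)=1+2=3, 1+change(18)=1+2=3, 1+change(16)=1+4=5) = 3
change(30) = min(1+change(29)=1+3=4, 1+change(24)=1+2=3, 1+change(23)=1+3=4, 1+change(19)=1+2=3, 1+change(17)=1+2=3) = 3
change(31) = min(1+change(30)=1+3=4, 1+change(25)=1+3=4, 1+change(24)=1+2=3, 1+change(20)=1+2=3, 1+change(18)=1+2=3) = 3
change(32) = min(1+change(31)=1+3=4, 1+change(26)=1+2=3, 1+change(25)=1+3=4, 1+change(21)=1+3=4, 1+change(19)=1+2=3) = 3
change(33) = min(1+change(32)=1+3=4, 1+change(27)=1+3=4, 1+change(26)=1+2=3, 1+change(22)=1+2=3, 1+change(20)=1+2=3) = 3
change(34) = min(1+change(33)=1+3=4, 1+change(28)=1+3=4, 1+change(27)=1+3=4, 1+change(23)=1+3=4, 1+change(21)=1+3=4) = 4

4


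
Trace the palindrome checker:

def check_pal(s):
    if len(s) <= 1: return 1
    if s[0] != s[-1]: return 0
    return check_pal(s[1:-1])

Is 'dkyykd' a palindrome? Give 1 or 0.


check_pal('dkyykd'): s[0]='d' == s[-1]='d' -> check check_pal('kyyk')
check_pal('kyyk'): s[0]='k' == s[-1]='k' -> check check_pal('yy')
check_pal('yy'): s[0]='y' == s[-1]='y' -> check check_pal('')
check_pal(''): len <= 1 -> return 1  (base case)
Result: 1 (palindrome)

1


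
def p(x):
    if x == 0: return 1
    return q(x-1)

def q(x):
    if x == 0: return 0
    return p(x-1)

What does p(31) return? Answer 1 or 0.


p(31) = q(30)
q(30) = p(29)
p(29) = q(28)
q(28) = p(27)
p(27) = q(26)
q(26) = p(25)
p(25) = q(24)
q(24) = p(23)
p(23) = q(22)
q(22) = p(21)
p(21) = q(20)
q(20) = p(19)
p(19) = q(18)
q(18) = p(17)
p(17) = q(16)
q(16) = p(15)
p(15) = q(14)
q(14) = p(13)
p(13) = q(12)
q(12) = p(11)
p(11) = q(10)
q(10) = p(9)
p(9) = q(8)
q(8) = p(7)
p(7) = q(6)
q(6) = p(5)
p(5) = q(4)
q(4) = p(3)
p(3) = q(2)
q(2) = p(1)
p(1) = q(0)
q(0) = 0  (base case)
Result: 0

0


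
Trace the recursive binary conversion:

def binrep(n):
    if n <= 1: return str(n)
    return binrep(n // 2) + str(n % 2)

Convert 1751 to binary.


binrep(1751) = binrep(875) + '1'
binrep(875) = binrep(437) + '1'
binrep(437) = binrep(218) + '1'
binrep(218) = binrep(109) + '0'
binrep(109) = binrep(54) + '1'
binrep(54) = binrep(27) + '0'
binrep(27) = binrep(13) + '1'
binrep(13) = binrep(6) + '1'
binrep(6) = binrep(3) + '0'
binrep(3) = binrep(1) + '1'
binrep(1) = '1'  (base case)
Concatenating: '1' + '1' + '0' + '1' + '1' + '0' + '1' + '0' + '1' + '1' + '1' = '11011010111'

11011010111


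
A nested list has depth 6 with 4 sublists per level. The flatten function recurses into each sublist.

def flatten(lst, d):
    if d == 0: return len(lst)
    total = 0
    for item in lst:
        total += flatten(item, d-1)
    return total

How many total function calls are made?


At depth 0 (root): 1 call
At depth 1: each of 1 parents calls flatten on 4 children = 4 calls
At depth 2: each of 4 parents calls flatten on 4 children = 16 calls
At depth 3: each of 16 parents calls flatten on 4 children = 64 calls
At depth 4: each of 64 parents calls flatten on 4 children = 256 calls
At depth 5: each of 256 parents calls flatten on 4 children = 1024 calls
At depth 6: each of 1024 parents calls flatten on 4 children = 4096 calls
Total: 1 + 4 + 16 + 64 + 256 + 1024 + 4096 = 5461

5461


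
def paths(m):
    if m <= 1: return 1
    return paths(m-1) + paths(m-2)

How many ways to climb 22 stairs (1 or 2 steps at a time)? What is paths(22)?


Building up from base cases:
paths(0) = 1
paths(1) = 1
paths(2) = paths(1) + paths(0) = 1 + 1 = 2
paths(3) = paths(2) + paths(1) = 2 + 1 = 3
paths(4) = paths(3) + paths(2) = 3 + 2 = 5
paths(5) = paths(4) + paths(3) = 5 + 3 = 8
paths(6) = paths(5) + paths(4) = 8 + 5 = 13
paths(7) = paths(6) + paths(5) = 13 + 8 = 21
paths(8) = paths(7) + paths(6) = 21 + 13 = 34
paths(9) = paths(8) + paths(7) = 34 + 21 = 55
paths(10) = paths(9) + paths(8) = 55 + 34 = 89
paths(11) = paths(10) + paths(9) = 89 + 55 = 144
paths(12) = paths(11) + paths(10) = 144 + 89 = 233
paths(13) = paths(12) + paths(11) = 233 + 144 = 377
paths(14) = paths(13) + paths(12) = 377 + 233 = 610
paths(15) = paths(14) + paths(13) = 610 + 377 = 987
paths(16) = paths(15) + paths(14) = 987 + 610 = 1597
paths(17) = paths(16) + paths(15) = 1597 + 987 = 2584
paths(18) = paths(17) + paths(16) = 2584 + 1597 = 4181
paths(19) = paths(18) + paths(17) = 4181 + 2584 = 6765
paths(20) = paths(19) + paths(18) = 6765 + 4181 = 10946
paths(21) = paths(20) + paths(19) = 10946 + 6765 = 17711
paths(22) = paths(21) + paths(20) = 17711 + 10946 = 28657

28657


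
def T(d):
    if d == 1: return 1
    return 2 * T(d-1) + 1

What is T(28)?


T(28) = 2 * T(27) + 1
T(27) = 2 * T(26) + 1
T(26) = 2 * T(25) + 1
T(25) = 2 * T(24) + 1
T(24) = 2 * T(23) + 1
T(23) = 2 * T(22) + 1
T(22) = 2 * T(21) + 1
T(21) = 2 * T(20) + 1
T(20) = 2 * T(19) + 1
T(19) = 2 * T(18) + 1
T(18) = 2 * T(17) + 1
T(17) = 2 * T(16) + 1
T(16) = 2 * T(15) + 1
T(15) = 2 * T(14) + 1
T(14) = 2 * T(13) + 1
T(13) = 2 * T(12) + 1
T(12) = 2 * T(11) + 1
T(11) = 2 * T(10) + 1
T(10) = 2 * T(9) + 1
T(9) = 2 * T(8) + 1
T(8) = 2 * T(7) + 1
T(7) = 2 * T(6) + 1
T(6) = 2 * T(5) + 1
T(5) = 2 * T(4) + 1
T(4) = 2 * T(3) + 1
T(3) = 2 * T(2) + 1
T(2) = 2 * T(1) + 1
T(1) = 1  (base case)
T(2) = 2 * 1 + 1 = 3
T(3) = 2 * 3 + 1 = 7
T(4) = 2 * 7 + 1 = 15
T(5) = 2 * 15 + 1 = 31
T(6) = 2 * 31 + 1 = 63
T(7) = 2 * 63 + 1 = 127
T(8) = 2 * 127 + 1 = 255
T(9) = 2 * 255 + 1 = 511
T(10) = 2 * 511 + 1 = 1023
T(11) = 2 * 1023 + 1 = 2047
T(12) = 2 * 2047 + 1 = 4095
T(13) = 2 * 4095 + 1 = 8191
T(14) = 2 * 8191 + 1 = 16383
T(15) = 2 * 16383 + 1 = 32767
T(16) = 2 * 32767 + 1 = 65535
T(17) = 2 * 65535 + 1 = 131071
T(18) = 2 * 131071 + 1 = 262143
T(19) = 2 * 262143 + 1 = 524287
T(20) = 2 * 524287 + 1 = 1048575
T(21) = 2 * 1048575 + 1 = 2097151
T(22) = 2 * 2097151 + 1 = 4194303
T(23) = 2 * 4194303 + 1 = 8388607
T(24) = 2 * 8388607 + 1 = 16777215
T(25) = 2 * 16777215 + 1 = 33554431
T(26) = 2 * 33554431 + 1 = 67108863
T(27) = 2 * 67108863 + 1 = 134217727
T(28) = 2 * 134217727 + 1 = 268435455

268435455


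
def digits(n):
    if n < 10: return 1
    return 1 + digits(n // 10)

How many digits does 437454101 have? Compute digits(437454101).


digits(437454101) = 1 + digits(43745410)
digits(43745410) = 1 + digits(4374541)
digits(4374541) = 1 + digits(437454)
digits(437454) = 1 + digits(43745)
digits(43745) = 1 + digits(4374)
digits(4374) = 1 + digits(437)
digits(437) = 1 + digits(43)
digits(43) = 1 + digits(4)
digits(4) = 1  (base case: 4 < 10)
Unwinding: 1 + 1 + 1 + 1 + 1 + 1 + 1 + 1 + 1 = 9

9


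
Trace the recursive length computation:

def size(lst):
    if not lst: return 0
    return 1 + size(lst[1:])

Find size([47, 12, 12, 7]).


size([47, 12, 12, 7]) = 1 + size([12, 12, 7])
size([12, 12, 7]) = 1 + size([12, 7])
size([12, 7]) = 1 + size([7])
size([7]) = 1 + size([])
size([]) = 0  (base case)
Unwinding: 1 + 1 + 1 + 1 + 0 = 4

4


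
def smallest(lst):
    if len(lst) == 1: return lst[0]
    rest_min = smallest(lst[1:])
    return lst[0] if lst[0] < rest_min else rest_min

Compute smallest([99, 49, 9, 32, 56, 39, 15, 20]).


smallest([99, 49, 9, 32, 56, 39, 15, 20]): compare 99 with smallest([49, 9, 32, 56, 39, 15, 20])
smallest([49, 9, 32, 56, 39, 15, 20]): compare 49 with smallest([9, 32, 56, 39, 15, 20])
smallest([9, 32, 56, 39, 15, 20]): compare 9 with smallest([32, 56, 39, 15, 20])
smallest([32, 56, 39, 15, 20]): compare 32 with smallest([56, 39, 15, 20])
smallest([56, 39, 15, 20]): compare 56 with smallest([39, 15, 20])
smallest([39, 15, 20]): compare 39 with smallest([15, 20])
smallest([15, 20]): compare 15 with smallest([20])
smallest([20]) = 20  (base case)
Compare 15 with 20 -> 15
Compare 39 with 15 -> 15
Compare 56 with 15 -> 15
Compare 32 with 15 -> 15
Compare 9 with 15 -> 9
Compare 49 with 9 -> 9
Compare 99 with 9 -> 9

9


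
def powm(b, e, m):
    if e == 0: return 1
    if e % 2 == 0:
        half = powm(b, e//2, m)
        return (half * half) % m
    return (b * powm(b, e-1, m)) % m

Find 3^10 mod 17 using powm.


powm(3, 10, 17): e is even, compute powm(3, 5, 17)
  powm(3, 5, 17): e is odd, compute powm(3, 4, 17)
    powm(3, 4, 17): e is even, compute powm(3, 2, 17)
      powm(3, 2, 17): e is even, compute powm(3, 1, 17)
        powm(3, 1, 17): e is odd, compute powm(3, 0, 17)
          powm(3, 0, 17) = 1
        (3 * 1) % 17 = 3
      half=3, (3*3) % 17 = 9
    half=9, (9*9) % 17 = 13
  (3 * 13) % 17 = 5
half=5, (5*5) % 17 = 8

8


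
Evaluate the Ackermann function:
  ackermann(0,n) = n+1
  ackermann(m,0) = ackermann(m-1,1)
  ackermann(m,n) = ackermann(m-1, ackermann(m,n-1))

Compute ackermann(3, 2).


ackermann(3, 2) = ackermann(2, ackermann(3, 1))
  ackermann(3, 1) = ackermann(2, ackermann(3, 0))
    ackermann(3, 0) = ackermann(2, 1)
      ackermann(2, 1) = ackermann(1, ackermann(2, 0))
        ackermann(2, 0) = ackermann(1, 1)
          ackermann(1, 1) = ackermann(0, ackermann(1, 0))
          ackermann(1, 0) = ackermann(0, 1)
          ackermann(0, 1) = 2
            = ackermann(0, 2)
          ackermann(0, 2) = 3
        = ackermann(1, 3)
        ackermann(1, 3) = ackermann(0, ackermann(1, 2))
          ackermann(1, 2) = ackermann(0, ackermann(1, 1))
          ackermann(1, 1) = ackermann(0, ackermann(1, 0))
          ackermann(1, 0) = ackermann(0, 1)
          ackermann(0, 1) = 2
            = ackermann(0, 2)
          ackermann(0, 2) = 3
            = ackermann(0, 3)
          ackermann(0, 3) = 4
          = ackermann(0, 4)
          ackermann(0, 4) = 5
    = ackermann(2, 5)
    ackermann(2, 5) = ackermann(1, ackermann(2, 4))
      ackermann(2, 4) = ackermann(1, ackermann(2, 3))
... (trace truncated)
Result: ackermann(3, 2) = 29

29


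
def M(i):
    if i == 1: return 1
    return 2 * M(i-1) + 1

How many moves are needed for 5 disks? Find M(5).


M(5) = 2 * M(4) + 1
M(4) = 2 * M(3) + 1
M(3) = 2 * M(2) + 1
M(2) = 2 * M(1) + 1
M(1) = 1  (base case)
M(2) = 2 * 1 + 1 = 3
M(3) = 2 * 3 + 1 = 7
M(4) = 2 * 7 + 1 = 15
M(5) = 2 * 15 + 1 = 31

31


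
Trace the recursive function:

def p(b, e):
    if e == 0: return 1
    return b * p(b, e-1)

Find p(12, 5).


p(12, 5)
= 12 * p(12, 4)
= 12 * 12 * p(12, 3)
= 12 * 12 * 12 * p(12, 2)
= 12 * 12 * 12 * 12 * p(12, 1)
= 12 * 12 * 12 * 12 * 12 * p(12, 0)
= 12 * 12 * 12 * 12 * 12 * 1
= 248832

248832


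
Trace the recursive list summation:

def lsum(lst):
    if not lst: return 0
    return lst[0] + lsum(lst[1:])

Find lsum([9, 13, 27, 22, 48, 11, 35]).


lsum([9, 13, 27, 22, 48, 11, 35]) = 9 + lsum([13, 27, 22, 48, 11, 35])
lsum([13, 27, 22, 48, 11, 35]) = 13 + lsum([27, 22, 48, 11, 35])
lsum([27, 22, 48, 11, 35]) = 27 + lsum([22, 48, 11, 35])
lsum([22, 48, 11, 35]) = 22 + lsum([48, 11, 35])
lsum([48, 11, 35]) = 48 + lsum([11, 35])
lsum([11, 35]) = 11 + lsum([35])
lsum([35]) = 35 + lsum([])
lsum([]) = 0  (base case)
Total: 9 + 13 + 27 + 22 + 48 + 11 + 35 + 0 = 165

165


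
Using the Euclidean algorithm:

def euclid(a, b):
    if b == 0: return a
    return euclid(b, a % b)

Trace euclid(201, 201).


euclid(201, 201) = euclid(201, 0)
euclid(201, 0) = 201  (base case)

201


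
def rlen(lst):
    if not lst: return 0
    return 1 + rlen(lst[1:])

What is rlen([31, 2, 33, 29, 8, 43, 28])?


rlen([31, 2, 33, 29, 8, 43, 28]) = 1 + rlen([2, 33, 29, 8, 43, 28])
rlen([2, 33, 29, 8, 43, 28]) = 1 + rlen([33, 29, 8, 43, 28])
rlen([33, 29, 8, 43, 28]) = 1 + rlen([29, 8, 43, 28])
rlen([29, 8, 43, 28]) = 1 + rlen([8, 43, 28])
rlen([8, 43, 28]) = 1 + rlen([43, 28])
rlen([43, 28]) = 1 + rlen([28])
rlen([28]) = 1 + rlen([])
rlen([]) = 0  (base case)
Unwinding: 1 + 1 + 1 + 1 + 1 + 1 + 1 + 0 = 7

7


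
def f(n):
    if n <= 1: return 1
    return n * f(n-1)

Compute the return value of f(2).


f(2)
= 2 * f(1)
= 2 * 1
= 2

2


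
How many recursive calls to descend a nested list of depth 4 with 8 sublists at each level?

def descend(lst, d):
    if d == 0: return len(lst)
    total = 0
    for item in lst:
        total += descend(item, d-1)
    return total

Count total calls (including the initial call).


At depth 0 (root): 1 call
At depth 1: each of 1 parents calls descend on 8 children = 8 calls
At depth 2: each of 8 parents calls descend on 8 children = 64 calls
At depth 3: each of 64 parents calls descend on 8 children = 512 calls
At depth 4: each of 512 parents calls descend on 8 children = 4096 calls
Total: 1 + 8 + 64 + 512 + 4096 = 4681

4681


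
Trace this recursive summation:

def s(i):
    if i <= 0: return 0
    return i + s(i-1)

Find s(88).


s(88)
= 88 + 87 + 86 + 85 + 84 + 83 + 82 + 81 + 80 + 79 + 78 + 77 + 76 + 75 + 74 + 73 + 72 + 71 + 70 + 69 + 68 + 67 + 66 + 65 + 64 + 63 + 62 + 61 + 60 + 59 + 58 + 57 + 56 + 55 + 54 + 53 + 52 + 51 + 50 + 49 + 48 + 47 + 46 + 45 + 44 + 43 + 42 + 41 + 40 + 39 + 38 + 37 + 36 + 35 + 34 + 33 + 32 + 31 + 30 + 29 + 28 + 27 + 26 + 25 + 24 + 23 + 22 + 21 + 20 + 19 + 18 + 17 + 16 + 15 + 14 + 13 + 12 + 11 + 10 + 9 + 8 + 7 + 6 + 5 + 4 + 3 + 2 + 1 + s(0)
= 88 + 87 + 86 + 85 + 84 + 83 + 82 + 81 + 80 + 79 + 78 + 77 + 76 + 75 + 74 + 73 + 72 + 71 + 70 + 69 + 68 + 67 + 66 + 65 + 64 + 63 + 62 + 61 + 60 + 59 + 58 + 57 + 56 + 55 + 54 + 53 + 52 + 51 + 50 + 49 + 48 + 47 + 46 + 45 + 44 + 43 + 42 + 41 + 40 + 39 + 38 + 37 + 36 + 35 + 34 + 33 + 32 + 31 + 30 + 29 + 28 + 27 + 26 + 25 + 24 + 23 + 22 + 21 + 20 + 19 + 18 + 17 + 16 + 15 + 14 + 13 + 12 + 11 + 10 + 9 + 8 + 7 + 6 + 5 + 4 + 3 + 2 + 1 + 0
= 3916

3916


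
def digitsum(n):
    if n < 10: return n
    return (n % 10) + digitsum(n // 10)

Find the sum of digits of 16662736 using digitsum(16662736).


digitsum(16662736) = 6 + digitsum(1666273)
digitsum(1666273) = 3 + digitsum(166627)
digitsum(166627) = 7 + digitsum(16662)
digitsum(16662) = 2 + digitsum(1666)
digitsum(1666) = 6 + digitsum(166)
digitsum(166) = 6 + digitsum(16)
digitsum(16) = 6 + digitsum(1)
digitsum(1) = 1  (base case)
Total: 6 + 3 + 7 + 2 + 6 + 6 + 6 + 1 = 37

37


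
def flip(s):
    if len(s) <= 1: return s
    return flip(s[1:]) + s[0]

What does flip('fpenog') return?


flip('fpenog') = flip('penog') + 'f'
flip('penog') = flip('enog') + 'p'
flip('enog') = flip('nog') + 'e'
flip('nog') = flip('og') + 'n'
flip('og') = flip('g') + 'o'
flip('g') = 'g'  (base case)
Concatenating: 'g' + 'o' + 'n' + 'e' + 'p' + 'f' = 'gonepf'

gonepf


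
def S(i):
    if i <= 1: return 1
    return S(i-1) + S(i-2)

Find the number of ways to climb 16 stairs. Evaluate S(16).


Building up from base cases:
S(0) = 1
S(1) = 1
S(2) = S(1) + S(0) = 1 + 1 = 2
S(3) = S(2) + S(1) = 2 + 1 = 3
S(4) = S(3) + S(2) = 3 + 2 = 5
S(5) = S(4) + S(3) = 5 + 3 = 8
S(6) = S(5) + S(4) = 8 + 5 = 13
S(7) = S(6) + S(5) = 13 + 8 = 21
S(8) = S(7) + S(6) = 21 + 13 = 34
S(9) = S(8) + S(7) = 34 + 21 = 55
S(10) = S(9) + S(8) = 55 + 34 = 89
S(11) = S(10) + S(9) = 89 + 55 = 144
S(12) = S(11) + S(10) = 144 + 89 = 233
S(13) = S(12) + S(11) = 233 + 144 = 377
S(14) = S(13) + S(12) = 377 + 233 = 610
S(15) = S(14) + S(13) = 610 + 377 = 987
S(16) = S(15) + S(14) = 987 + 610 = 1597

1597


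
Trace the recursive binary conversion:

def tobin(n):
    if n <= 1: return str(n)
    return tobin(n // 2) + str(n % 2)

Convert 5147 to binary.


tobin(5147) = tobin(2573) + '1'
tobin(2573) = tobin(1286) + '1'
tobin(1286) = tobin(643) + '0'
tobin(643) = tobin(321) + '1'
tobin(321) = tobin(160) + '1'
tobin(160) = tobin(80) + '0'
tobin(80) = tobin(40) + '0'
tobin(40) = tobin(20) + '0'
tobin(20) = tobin(10) + '0'
tobin(10) = tobin(5) + '0'
tobin(5) = tobin(2) + '1'
tobin(2) = tobin(1) + '0'
tobin(1) = '1'  (base case)
Concatenating: '1' + '0' + '1' + '0' + '0' + '0' + '0' + '0' + '1' + '1' + '0' + '1' + '1' = '1010000011011'

1010000011011


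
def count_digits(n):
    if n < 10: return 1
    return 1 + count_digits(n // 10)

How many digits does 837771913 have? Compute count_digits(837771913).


count_digits(837771913) = 1 + count_digits(83777191)
count_digits(83777191) = 1 + count_digits(8377719)
count_digits(8377719) = 1 + count_digits(837771)
count_digits(837771) = 1 + count_digits(83777)
count_digits(83777) = 1 + count_digits(8377)
count_digits(8377) = 1 + count_digits(837)
count_digits(837) = 1 + count_digits(83)
count_digits(83) = 1 + count_digits(8)
count_digits(8) = 1  (base case: 8 < 10)
Unwinding: 1 + 1 + 1 + 1 + 1 + 1 + 1 + 1 + 1 = 9

9


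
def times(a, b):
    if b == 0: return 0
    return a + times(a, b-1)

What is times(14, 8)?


times(14, 8) = 14 + times(14, 7)
times(14, 7) = 14 + times(14, 6)
times(14, 6) = 14 + times(14, 5)
times(14, 5) = 14 + times(14, 4)
times(14, 4) = 14 + times(14, 3)
times(14, 3) = 14 + times(14, 2)
times(14, 2) = 14 + times(14, 1)
times(14, 1) = 14 + times(14, 0)
times(14, 0) = 0  (base case)
Total: 14 + 14 + 14 + 14 + 14 + 14 + 14 + 14 + 0 = 112

112


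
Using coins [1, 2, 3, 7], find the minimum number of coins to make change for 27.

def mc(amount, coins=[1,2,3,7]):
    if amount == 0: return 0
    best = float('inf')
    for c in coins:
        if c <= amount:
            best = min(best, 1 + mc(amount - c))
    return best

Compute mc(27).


Building up with DP:
mc(0) = 0
mc(1) = min(1+mc(0)=1+0=1) = 1
mc(2) = min(1+mc(1)=1+1=2, 1+mc(0)=1+0=1) = 1
mc(3) = min(1+mc(2)=1+1=2, 1+mc(1)=1+1=2, 1+mc(0)=1+0=1) = 1
mc(4) = min(1+mc(3)=1+1=2, 1+mc(2)=1+1=2, 1+mc(1)=1+1=2) = 2
mc(5) = min(1+mc(4)=1+2=3, 1+mc(3)=1+1=2, 1+mc(2)=1+1=2) = 2
mc(6) = min(1+mc(5)=1+2=3, 1+mc(4)=1+2=3, 1+mc(3)=1+1=2) = 2
mc(7) = min(1+mc(6)=1+2=3, 1+mc(5)=1+2=3, 1+mc(4)=1+2=3, 1+mc(0)=1+0=1) = 1
mc(8) = min(1+mc(7)=1+1=2, 1+mc(6)=1+2=3, 1+mc(5)=1+2=3, 1+mc(1)=1+1=2) = 2
mc(9) = min(1+mc(8)=1+2=3, 1+mc(7)=1+1=2, 1+mc(6)=1+2=3, 1+mc(2)=1+1=2) = 2
mc(10) = min(1+mc(9)=1+2=3, 1+mc(8)=1+2=3, 1+mc(7)=1+1=2, 1+mc(3)=1+1=2) = 2
mc(11) = min(1+mc(10)=1+2=3, 1+mc(9)=1+2=3, 1+mc(8)=1+2=3, 1+mc(4)=1+2=3) = 3
mc(12) = min(1+mc(11)=1+3=4, 1+mc(10)=1+2=3, 1+mc(9)=1+2=3, 1+mc(5)=1+2=3) = 3
mc(13) = min(1+mc(12)=1+3=4, 1+mc(11)=1+3=4, 1+mc(10)=1+2=3, 1+mc(6)=1+2=3) = 3
mc(14) = min(1+mc(13)=1+3=4, 1+mc(12)=1+3=4, 1+mc(11)=1+3=4, 1+mc(7)=1+1=2) = 2
mc(15) = min(1+mc(14)=1+2=3, 1+mc(13)=1+3=4, 1+mc(12)=1+3=4, 1+mc(8)=1+2=3) = 3
mc(16) = min(1+mc(15)=1+3=4, 1+mc(14)=1+2=3, 1+mc(13)=1+3=4, 1+mc(9)=1+2=3) = 3
mc(17) = min(1+mc(16)=1+3=4, 1+mc(15)=1+3=4, 1+mc(14)=1+2=3, 1+mc(10)=1+2=3) = 3
mc(18) = min(1+mc(17)=1+3=4, 1+mc(16)=1+3=4, 1+mc(15)=1+3=4, 1+mc(11)=1+3=4) = 4
mc(19) = min(1+mc(18)=1+4=5, 1+mc(17)=1+3=4, 1+mc(16)=1+3=4, 1+mc(12)=1+3=4) = 4
mc(20) = min(1+mc(19)=1+4=5, 1+mc(18)=1+4=5, 1+mc(17)=1+3=4, 1+mc(13)=1+3=4) = 4
mc(21) = min(1+mc(20)=1+4=5, 1+mc(19)=1+4=5, 1+mc(18)=1+4=5, 1+mc(14)=1+2=3) = 3
mc(22) = min(1+mc(21)=1+3=4, 1+mc(20)=1+4=5, 1+mc(19)=1+4=5, 1+mc(15)=1+3=4) = 4
mc(23) = min(1+mc(22)=1+4=5, 1+mc(21)=1+3=4, 1+mc(20)=1+4=5, 1+mc(16)=1+3=4) = 4
mc(24) = min(1+mc(23)=1+4=5, 1+mc(22)=1+4=5, 1+mc(21)=1+3=4, 1+mc(17)=1+3=4) = 4
mc(25) = min(1+mc(24)=1+4=5, 1+mc(23)=1+4=5, 1+mc(22)=1+4=5, 1+mc(18)=1+4=5) = 5
mc(26) = min(1+mc(25)=1+5=6, 1+mc(24)=1+4=5, 1+mc(23)=1+4=5, 1+mc(19)=1+4=5) = 5
mc(27) = min(1+mc(26)=1+5=6, 1+mc(25)=1+5=6, 1+mc(24)=1+4=5, 1+mc(20)=1+4=5) = 5

5


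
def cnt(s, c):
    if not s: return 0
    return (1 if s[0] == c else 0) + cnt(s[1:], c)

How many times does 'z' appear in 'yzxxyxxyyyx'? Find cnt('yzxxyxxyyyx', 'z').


s[0]='y' != 'z' -> 0
s[0]='z' == 'z' -> 1
s[0]='x' != 'z' -> 0
s[0]='x' != 'z' -> 0
s[0]='y' != 'z' -> 0
s[0]='x' != 'z' -> 0
s[0]='x' != 'z' -> 0
s[0]='y' != 'z' -> 0
s[0]='y' != 'z' -> 0
s[0]='y' != 'z' -> 0
s[0]='x' != 'z' -> 0
Sum: 0 + 1 + 0 + 0 + 0 + 0 + 0 + 0 + 0 + 0 + 0 = 1

1


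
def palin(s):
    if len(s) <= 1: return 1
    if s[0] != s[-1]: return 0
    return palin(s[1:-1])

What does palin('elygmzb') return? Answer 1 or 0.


palin('elygmzb'): s[0]='e' != s[-1]='b' -> return 0
Result: 0 (not a palindrome)

0
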